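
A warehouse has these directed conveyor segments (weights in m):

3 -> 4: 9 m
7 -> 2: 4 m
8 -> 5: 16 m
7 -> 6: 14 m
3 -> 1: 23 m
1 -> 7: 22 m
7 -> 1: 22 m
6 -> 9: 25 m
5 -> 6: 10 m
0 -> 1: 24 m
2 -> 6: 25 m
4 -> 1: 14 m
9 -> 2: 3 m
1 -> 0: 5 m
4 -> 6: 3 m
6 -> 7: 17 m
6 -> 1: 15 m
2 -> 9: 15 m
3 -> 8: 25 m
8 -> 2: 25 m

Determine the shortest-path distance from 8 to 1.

Shortest distances from 8:
8: 0
5: 16  (via 8)
2: 25  (via 8)
6: 26  (via 5)
9: 40  (via 2)
1: 41  (via 6)
Shortest route: 8–5–6–1 = 41 m.

41 m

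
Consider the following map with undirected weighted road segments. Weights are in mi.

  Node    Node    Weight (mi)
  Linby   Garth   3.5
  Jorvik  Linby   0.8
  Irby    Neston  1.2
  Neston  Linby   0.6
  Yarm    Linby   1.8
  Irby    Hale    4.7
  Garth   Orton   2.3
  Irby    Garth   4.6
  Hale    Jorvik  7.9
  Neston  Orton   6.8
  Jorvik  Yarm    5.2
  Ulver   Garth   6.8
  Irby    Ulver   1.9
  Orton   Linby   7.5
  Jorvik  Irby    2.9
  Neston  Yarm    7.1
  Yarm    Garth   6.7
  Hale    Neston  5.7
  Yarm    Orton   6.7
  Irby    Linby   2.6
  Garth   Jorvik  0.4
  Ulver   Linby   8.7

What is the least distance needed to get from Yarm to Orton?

5.3 mi

Enumerating some paths:
Yarm → Orton: 6.7 = 6.7
Yarm → Linby → Jorvik → Garth → Orton: 1.8+0.8+0.4+2.3 = 5.3
Yarm → Linby → Garth → Orton: 1.8+3.5+2.3 = 7.6
Cheapest is Yarm → Linby → Jorvik → Garth → Orton at 5.3 mi.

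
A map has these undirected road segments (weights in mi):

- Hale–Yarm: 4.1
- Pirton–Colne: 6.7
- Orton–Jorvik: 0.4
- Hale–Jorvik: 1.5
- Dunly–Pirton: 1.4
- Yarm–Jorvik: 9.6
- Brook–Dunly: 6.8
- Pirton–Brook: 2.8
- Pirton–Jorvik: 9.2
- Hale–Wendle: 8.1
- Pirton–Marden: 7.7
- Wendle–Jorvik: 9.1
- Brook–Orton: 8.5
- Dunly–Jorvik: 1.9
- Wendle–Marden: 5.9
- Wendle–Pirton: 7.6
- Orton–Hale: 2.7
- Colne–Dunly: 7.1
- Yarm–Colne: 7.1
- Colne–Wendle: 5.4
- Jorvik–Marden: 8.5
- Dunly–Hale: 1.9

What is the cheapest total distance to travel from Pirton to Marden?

7.7 mi

Enumerating some paths:
Pirton - Marden: 7.7 = 7.7
Pirton - Dunly - Jorvik - Marden: 1.4+1.9+8.5 = 11.8
The minimum is 7.7 mi via Pirton - Marden.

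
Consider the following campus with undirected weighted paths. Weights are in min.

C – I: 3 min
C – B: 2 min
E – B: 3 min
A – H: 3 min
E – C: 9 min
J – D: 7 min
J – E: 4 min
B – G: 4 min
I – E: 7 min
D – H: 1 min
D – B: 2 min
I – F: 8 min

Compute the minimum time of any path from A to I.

11 min

Compare a few routes:
A → H → D → B → E → C → I: 3+1+2+3+9+3 = 21
A → H → D → J → E → I: 3+1+7+4+7 = 22
A → H → D → B → E → I: 3+1+2+3+7 = 16
A → H → D → B → C → I: 3+1+2+2+3 = 11
Cheapest is A → H → D → B → C → I at 11 min.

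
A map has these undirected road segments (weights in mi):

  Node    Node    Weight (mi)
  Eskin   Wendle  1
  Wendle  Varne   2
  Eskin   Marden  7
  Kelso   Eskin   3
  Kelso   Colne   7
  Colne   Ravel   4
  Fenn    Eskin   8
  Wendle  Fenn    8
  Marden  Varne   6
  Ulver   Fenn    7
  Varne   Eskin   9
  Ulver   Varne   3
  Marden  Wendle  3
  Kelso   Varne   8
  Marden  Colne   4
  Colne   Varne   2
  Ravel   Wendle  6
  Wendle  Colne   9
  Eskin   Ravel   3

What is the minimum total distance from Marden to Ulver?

Compare a few routes:
Marden - Colne - Varne - Ulver: 4+2+3 = 9
Marden - Wendle - Varne - Ulver: 3+2+3 = 8
Marden - Varne - Ulver: 6+3 = 9
The minimum is 8 mi via Marden - Wendle - Varne - Ulver.

8 mi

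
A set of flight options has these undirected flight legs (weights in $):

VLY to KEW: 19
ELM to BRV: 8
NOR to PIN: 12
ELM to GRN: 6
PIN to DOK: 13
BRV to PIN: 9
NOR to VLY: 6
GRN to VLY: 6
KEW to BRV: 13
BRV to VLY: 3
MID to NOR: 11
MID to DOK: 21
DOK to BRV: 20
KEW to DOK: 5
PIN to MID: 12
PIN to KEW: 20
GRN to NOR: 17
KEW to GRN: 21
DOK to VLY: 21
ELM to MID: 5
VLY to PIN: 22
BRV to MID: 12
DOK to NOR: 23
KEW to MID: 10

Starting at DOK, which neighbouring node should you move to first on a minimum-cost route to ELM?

Candidate routes:
DOK → KEW → BRV → ELM: 5+13+8 = 26
DOK → KEW → MID → ELM: 5+10+5 = 20
Cheapest is DOK → KEW → MID → ELM at $20.
So from DOK the first move is to KEW.

KEW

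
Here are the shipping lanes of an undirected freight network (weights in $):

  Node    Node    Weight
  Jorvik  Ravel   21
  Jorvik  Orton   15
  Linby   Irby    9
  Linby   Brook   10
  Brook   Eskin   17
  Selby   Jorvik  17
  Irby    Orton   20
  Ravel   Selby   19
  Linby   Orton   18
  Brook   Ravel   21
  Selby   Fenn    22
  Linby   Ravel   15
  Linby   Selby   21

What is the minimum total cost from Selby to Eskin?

Enumerating some paths:
Selby - Ravel - Linby - Brook - Eskin: 19+15+10+17 = 61
Selby - Linby - Brook - Eskin: 21+10+17 = 48
Selby - Ravel - Brook - Eskin: 19+21+17 = 57
Selby - Linby - Ravel - Brook - Eskin: 21+15+21+17 = 74
Cheapest is Selby - Linby - Brook - Eskin at $48.

$48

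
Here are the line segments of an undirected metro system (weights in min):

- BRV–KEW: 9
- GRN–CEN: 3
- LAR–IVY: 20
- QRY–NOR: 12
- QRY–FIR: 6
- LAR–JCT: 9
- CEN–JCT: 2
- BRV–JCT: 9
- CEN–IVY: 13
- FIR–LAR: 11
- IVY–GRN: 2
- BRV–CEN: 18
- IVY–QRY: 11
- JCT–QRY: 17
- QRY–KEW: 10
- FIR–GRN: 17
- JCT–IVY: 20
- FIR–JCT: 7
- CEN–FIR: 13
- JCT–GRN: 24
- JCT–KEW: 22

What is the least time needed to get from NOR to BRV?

31 min

Shortest distances from NOR:
NOR: 0
QRY: 12  (via NOR)
FIR: 18  (via QRY)
KEW: 22  (via QRY)
IVY: 23  (via QRY)
GRN: 25  (via IVY)
JCT: 25  (via FIR)
CEN: 27  (via JCT)
LAR: 29  (via FIR)
BRV: 31  (via KEW)
Shortest route: NOR–QRY–KEW–BRV = 31 min.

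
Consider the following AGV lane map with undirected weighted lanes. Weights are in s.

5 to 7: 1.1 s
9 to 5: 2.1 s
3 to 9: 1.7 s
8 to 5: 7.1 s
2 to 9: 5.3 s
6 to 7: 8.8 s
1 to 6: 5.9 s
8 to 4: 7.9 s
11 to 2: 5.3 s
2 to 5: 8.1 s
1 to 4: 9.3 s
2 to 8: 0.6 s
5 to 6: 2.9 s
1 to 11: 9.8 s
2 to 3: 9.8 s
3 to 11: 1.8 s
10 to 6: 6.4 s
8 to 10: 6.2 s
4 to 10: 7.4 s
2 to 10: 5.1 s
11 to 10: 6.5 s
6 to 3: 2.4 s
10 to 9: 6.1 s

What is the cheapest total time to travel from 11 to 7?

6.7 s

Shortest distances from 11:
11: 0
3: 1.8  (via 11)
9: 3.5  (via 3)
6: 4.2  (via 3)
2: 5.3  (via 11)
5: 5.6  (via 9)
8: 5.9  (via 2)
10: 6.5  (via 11)
7: 6.7  (via 5)
Shortest route: 11–3–9–5–7 = 6.7 s.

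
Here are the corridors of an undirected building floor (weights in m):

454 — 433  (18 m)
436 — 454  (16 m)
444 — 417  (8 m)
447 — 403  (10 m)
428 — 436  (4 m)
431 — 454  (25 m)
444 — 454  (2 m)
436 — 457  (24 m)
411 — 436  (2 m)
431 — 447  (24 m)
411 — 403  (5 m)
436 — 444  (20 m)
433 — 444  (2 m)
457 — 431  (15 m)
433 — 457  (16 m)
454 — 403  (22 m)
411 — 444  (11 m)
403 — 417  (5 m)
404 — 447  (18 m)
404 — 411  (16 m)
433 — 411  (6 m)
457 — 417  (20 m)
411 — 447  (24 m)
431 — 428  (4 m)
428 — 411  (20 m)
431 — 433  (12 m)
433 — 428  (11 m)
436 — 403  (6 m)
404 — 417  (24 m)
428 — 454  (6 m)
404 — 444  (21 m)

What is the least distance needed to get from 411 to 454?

10 m

Running Dijkstra from 411:
411: 0
436: 2  (via 411)
403: 5  (via 411)
433: 6  (via 411)
428: 6  (via 436)
444: 8  (via 433)
454: 10  (via 444)
Shortest route: 411 → 433 → 444 → 454 = 10 m.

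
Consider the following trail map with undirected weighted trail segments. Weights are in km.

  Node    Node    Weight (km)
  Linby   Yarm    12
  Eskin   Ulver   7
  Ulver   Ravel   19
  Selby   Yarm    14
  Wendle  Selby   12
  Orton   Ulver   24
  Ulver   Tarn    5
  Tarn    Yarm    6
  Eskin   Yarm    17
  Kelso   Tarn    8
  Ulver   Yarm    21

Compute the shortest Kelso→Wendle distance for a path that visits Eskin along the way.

Shortest Kelso→Eskin: Kelso–Tarn–Ulver–Eskin = 20
Best Eskin to Wendle: Eskin–Yarm–Selby–Wendle costing 43
Total via Eskin: 20 + 43 = 63 km.

63 km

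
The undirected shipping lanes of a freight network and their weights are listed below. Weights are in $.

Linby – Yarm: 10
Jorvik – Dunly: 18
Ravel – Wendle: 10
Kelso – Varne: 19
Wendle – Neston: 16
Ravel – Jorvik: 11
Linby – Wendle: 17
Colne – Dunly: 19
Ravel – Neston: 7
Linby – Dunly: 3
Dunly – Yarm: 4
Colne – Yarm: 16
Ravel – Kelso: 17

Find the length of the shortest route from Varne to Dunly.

Running Dijkstra from Varne:
Varne: 0
Kelso: 19  (via Varne)
Ravel: 36  (via Kelso)
Neston: 43  (via Ravel)
Wendle: 46  (via Ravel)
Jorvik: 47  (via Ravel)
Linby: 63  (via Wendle)
Dunly: 65  (via Jorvik)
Shortest route: Varne → Kelso → Ravel → Jorvik → Dunly = $65.

$65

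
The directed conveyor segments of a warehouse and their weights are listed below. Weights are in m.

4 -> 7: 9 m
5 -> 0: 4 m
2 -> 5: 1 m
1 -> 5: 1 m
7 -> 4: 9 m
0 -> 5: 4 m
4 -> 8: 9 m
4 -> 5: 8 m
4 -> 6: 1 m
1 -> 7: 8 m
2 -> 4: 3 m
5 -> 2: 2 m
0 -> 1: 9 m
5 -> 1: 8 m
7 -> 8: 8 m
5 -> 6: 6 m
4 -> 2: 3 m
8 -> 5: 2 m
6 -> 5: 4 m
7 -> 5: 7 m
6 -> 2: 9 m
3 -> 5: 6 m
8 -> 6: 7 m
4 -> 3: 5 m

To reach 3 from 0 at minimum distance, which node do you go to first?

Enumerating some paths:
0 - 1 - 5 - 2 - 4 - 3: 9+1+2+3+5 = 20
0 - 5 - 2 - 4 - 3: 4+2+3+5 = 14
0 - 5 - 6 - 2 - 4 - 3: 4+6+9+3+5 = 27
The minimum is 14 m via 0 - 5 - 2 - 4 - 3.
So from 0 the first move is to 5.

5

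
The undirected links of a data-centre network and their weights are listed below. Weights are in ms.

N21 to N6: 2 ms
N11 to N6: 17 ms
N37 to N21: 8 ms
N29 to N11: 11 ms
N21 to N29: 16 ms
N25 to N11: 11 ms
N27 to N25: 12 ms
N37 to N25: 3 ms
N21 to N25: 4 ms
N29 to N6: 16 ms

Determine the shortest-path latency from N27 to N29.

Compare a few routes:
N27 → N25 → N37 → N21 → N29: 12+3+8+16 = 39
N27 → N25 → N21 → N29: 12+4+16 = 32
N27 → N25 → N11 → N29: 12+11+11 = 34
N27 → N25 → N21 → N6 → N29: 12+4+2+16 = 34
Cheapest is N27 → N25 → N21 → N29 at 32 ms.

32 ms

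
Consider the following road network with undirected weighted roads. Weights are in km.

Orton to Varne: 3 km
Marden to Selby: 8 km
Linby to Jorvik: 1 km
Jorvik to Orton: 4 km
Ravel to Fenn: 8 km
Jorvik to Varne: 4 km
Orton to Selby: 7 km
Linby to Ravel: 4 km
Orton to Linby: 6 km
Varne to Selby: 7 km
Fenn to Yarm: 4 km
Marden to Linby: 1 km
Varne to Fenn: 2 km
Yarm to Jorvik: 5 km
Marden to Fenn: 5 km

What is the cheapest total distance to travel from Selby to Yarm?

Candidate routes:
Selby–Varne–Jorvik–Yarm: 7+4+5 = 16
Selby–Varne–Fenn–Yarm: 7+2+4 = 13
Selby–Marden–Linby–Jorvik–Yarm: 8+1+1+5 = 15
The minimum is 13 km via Selby–Varne–Fenn–Yarm.

13 km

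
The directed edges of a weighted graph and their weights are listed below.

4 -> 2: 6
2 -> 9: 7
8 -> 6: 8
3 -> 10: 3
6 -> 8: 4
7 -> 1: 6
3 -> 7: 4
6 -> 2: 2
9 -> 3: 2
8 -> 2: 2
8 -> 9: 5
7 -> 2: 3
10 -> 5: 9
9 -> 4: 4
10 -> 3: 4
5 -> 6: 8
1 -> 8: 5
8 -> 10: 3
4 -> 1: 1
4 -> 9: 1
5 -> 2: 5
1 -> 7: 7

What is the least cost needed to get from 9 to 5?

Shortest distances from 9:
9: 0
3: 2  (via 9)
4: 4  (via 9)
1: 5  (via 4)
10: 5  (via 3)
7: 6  (via 3)
2: 9  (via 7)
8: 10  (via 1)
5: 14  (via 10)
Shortest route: 9 → 3 → 10 → 5 = 14.

14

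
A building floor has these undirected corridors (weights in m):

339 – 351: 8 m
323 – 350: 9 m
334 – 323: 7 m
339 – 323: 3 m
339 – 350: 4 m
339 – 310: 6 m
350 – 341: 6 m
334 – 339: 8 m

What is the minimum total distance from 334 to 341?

18 m

Settle nodes by increasing distance from 334:
334: 0
323: 7  (via 334)
339: 8  (via 334)
350: 12  (via 339)
310: 14  (via 339)
351: 16  (via 339)
341: 18  (via 350)
Shortest route: 334–339–350–341 = 18 m.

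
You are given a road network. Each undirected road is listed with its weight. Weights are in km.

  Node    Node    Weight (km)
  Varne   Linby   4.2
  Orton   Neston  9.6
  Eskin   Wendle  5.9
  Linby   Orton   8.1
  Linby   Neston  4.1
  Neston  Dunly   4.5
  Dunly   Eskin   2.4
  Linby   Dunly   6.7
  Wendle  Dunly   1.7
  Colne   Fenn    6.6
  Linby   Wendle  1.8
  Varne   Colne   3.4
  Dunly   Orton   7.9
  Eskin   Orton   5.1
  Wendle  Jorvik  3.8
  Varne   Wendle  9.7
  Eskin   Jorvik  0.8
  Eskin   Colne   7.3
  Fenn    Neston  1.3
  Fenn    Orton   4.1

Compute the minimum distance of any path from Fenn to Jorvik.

9 km

Running Dijkstra from Fenn:
Fenn: 0
Neston: 1.3  (via Fenn)
Orton: 4.1  (via Fenn)
Linby: 5.4  (via Neston)
Dunly: 5.8  (via Neston)
Colne: 6.6  (via Fenn)
Wendle: 7.2  (via Linby)
Eskin: 8.2  (via Dunly)
Jorvik: 9  (via Eskin)
Shortest route: Fenn–Neston–Dunly–Eskin–Jorvik = 9 km.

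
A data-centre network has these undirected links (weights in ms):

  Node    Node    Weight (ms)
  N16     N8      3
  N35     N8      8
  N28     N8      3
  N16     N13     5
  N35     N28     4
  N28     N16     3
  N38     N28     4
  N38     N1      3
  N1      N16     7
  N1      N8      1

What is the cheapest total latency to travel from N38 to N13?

Running Dijkstra from N38:
N38: 0
N1: 3  (via N38)
N28: 4  (via N38)
N8: 4  (via N1)
N16: 7  (via N28)
N35: 8  (via N28)
N13: 12  (via N16)
Shortest route: N38 → N28 → N16 → N13 = 12 ms.

12 ms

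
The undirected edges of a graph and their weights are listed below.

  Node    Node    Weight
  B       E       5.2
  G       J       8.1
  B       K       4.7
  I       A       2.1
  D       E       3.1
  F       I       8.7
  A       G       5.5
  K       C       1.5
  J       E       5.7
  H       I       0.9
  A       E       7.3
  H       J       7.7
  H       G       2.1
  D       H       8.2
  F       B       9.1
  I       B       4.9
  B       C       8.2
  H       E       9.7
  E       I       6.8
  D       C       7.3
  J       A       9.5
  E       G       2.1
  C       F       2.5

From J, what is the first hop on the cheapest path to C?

E

Candidate routes:
J → E → B → K → C: 5.7+5.2+4.7+1.5 = 17.1
J → E → D → C: 5.7+3.1+7.3 = 16.1
J → E → B → C: 5.7+5.2+8.2 = 19.1
Cheapest is J → E → D → C at 16.1.
So from J the first move is to E.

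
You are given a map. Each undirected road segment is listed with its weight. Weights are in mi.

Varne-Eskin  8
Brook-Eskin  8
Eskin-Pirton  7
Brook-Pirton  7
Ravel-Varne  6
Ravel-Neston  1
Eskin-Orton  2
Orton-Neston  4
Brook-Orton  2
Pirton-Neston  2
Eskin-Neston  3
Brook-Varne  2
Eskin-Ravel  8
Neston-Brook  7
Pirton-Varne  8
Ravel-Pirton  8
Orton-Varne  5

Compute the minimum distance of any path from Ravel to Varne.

Running Dijkstra from Ravel:
Ravel: 0
Neston: 1  (via Ravel)
Pirton: 3  (via Neston)
Eskin: 4  (via Neston)
Orton: 5  (via Neston)
Varne: 6  (via Ravel)
Shortest route: Ravel → Varne = 6 mi.

6 mi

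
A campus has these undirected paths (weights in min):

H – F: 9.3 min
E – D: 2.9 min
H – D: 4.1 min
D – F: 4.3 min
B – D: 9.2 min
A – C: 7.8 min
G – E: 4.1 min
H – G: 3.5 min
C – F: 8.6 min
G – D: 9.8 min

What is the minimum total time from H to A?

Candidate routes:
H–G–E–D–F–C–A: 3.5+4.1+2.9+4.3+8.6+7.8 = 31.2
H–F–C–A: 9.3+8.6+7.8 = 25.7
H–D–F–C–A: 4.1+4.3+8.6+7.8 = 24.8
H–G–D–F–C–A: 3.5+9.8+4.3+8.6+7.8 = 34
Cheapest is H–D–F–C–A at 24.8 min.

24.8 min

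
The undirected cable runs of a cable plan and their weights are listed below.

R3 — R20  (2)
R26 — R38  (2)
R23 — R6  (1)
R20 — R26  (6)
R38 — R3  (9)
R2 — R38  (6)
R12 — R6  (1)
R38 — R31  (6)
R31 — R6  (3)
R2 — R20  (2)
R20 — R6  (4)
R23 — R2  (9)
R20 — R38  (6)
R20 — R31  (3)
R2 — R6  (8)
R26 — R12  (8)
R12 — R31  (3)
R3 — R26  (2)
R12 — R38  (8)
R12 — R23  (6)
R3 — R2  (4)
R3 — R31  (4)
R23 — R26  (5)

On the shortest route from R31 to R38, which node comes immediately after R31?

R38

Candidate routes:
R31 → R20 → R38: 3+6 = 9
R31 → R38: 6 = 6
R31 → R3 → R26 → R38: 4+2+2 = 8
The minimum is 6 via R31 → R38.
So from R31 the first move is to R38.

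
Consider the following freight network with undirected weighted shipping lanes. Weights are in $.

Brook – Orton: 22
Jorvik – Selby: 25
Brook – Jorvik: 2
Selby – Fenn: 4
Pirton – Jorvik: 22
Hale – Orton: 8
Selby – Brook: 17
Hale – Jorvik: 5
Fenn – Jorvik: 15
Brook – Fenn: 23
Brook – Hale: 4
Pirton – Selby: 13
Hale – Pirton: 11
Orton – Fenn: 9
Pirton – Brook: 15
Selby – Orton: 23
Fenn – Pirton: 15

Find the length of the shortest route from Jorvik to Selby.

Running Dijkstra from Jorvik:
Jorvik: 0
Brook: 2  (via Jorvik)
Hale: 5  (via Jorvik)
Orton: 13  (via Hale)
Fenn: 15  (via Jorvik)
Pirton: 16  (via Hale)
Selby: 19  (via Brook)
Shortest route: Jorvik → Brook → Selby = $19.

$19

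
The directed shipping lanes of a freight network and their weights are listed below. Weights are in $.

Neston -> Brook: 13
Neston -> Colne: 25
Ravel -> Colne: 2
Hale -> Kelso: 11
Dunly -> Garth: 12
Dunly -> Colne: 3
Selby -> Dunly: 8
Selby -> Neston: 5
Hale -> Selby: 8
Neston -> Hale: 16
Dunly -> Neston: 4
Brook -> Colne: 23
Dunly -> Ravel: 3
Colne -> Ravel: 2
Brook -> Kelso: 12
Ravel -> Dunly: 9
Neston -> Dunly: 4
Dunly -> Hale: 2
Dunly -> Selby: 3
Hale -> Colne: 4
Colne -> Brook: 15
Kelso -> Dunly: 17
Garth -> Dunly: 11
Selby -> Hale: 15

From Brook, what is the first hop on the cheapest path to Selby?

Kelso

Enumerating some paths:
Brook–Kelso–Dunly–Selby: 12+17+3 = 32
Brook–Colne–Ravel–Dunly–Selby: 23+2+9+3 = 37
The minimum is $32 via Brook–Kelso–Dunly–Selby.
So from Brook the first move is to Kelso.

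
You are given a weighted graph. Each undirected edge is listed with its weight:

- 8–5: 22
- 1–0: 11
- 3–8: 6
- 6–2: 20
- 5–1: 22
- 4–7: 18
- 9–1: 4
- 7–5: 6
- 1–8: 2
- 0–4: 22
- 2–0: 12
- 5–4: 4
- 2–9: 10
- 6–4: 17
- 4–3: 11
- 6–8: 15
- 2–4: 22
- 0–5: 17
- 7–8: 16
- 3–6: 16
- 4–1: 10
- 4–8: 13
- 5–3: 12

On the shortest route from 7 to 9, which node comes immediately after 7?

8

Candidate routes:
7 - 5 - 4 - 8 - 1 - 9: 6+4+13+2+4 = 29
7 - 8 - 1 - 9: 16+2+4 = 22
7 - 5 - 4 - 1 - 9: 6+4+10+4 = 24
7 - 5 - 3 - 8 - 1 - 9: 6+12+6+2+4 = 30
Cheapest is 7 - 8 - 1 - 9 at 22.
So from 7 the first move is to 8.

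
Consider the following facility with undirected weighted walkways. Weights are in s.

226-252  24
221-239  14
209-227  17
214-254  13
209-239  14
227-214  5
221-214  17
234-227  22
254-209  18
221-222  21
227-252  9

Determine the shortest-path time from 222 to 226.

76 s

Running Dijkstra from 222:
222: 0
221: 21  (via 222)
239: 35  (via 221)
214: 38  (via 221)
227: 43  (via 214)
209: 49  (via 239)
254: 51  (via 214)
252: 52  (via 227)
234: 65  (via 227)
226: 76  (via 252)
Shortest route: 222 → 221 → 214 → 227 → 252 → 226 = 76 s.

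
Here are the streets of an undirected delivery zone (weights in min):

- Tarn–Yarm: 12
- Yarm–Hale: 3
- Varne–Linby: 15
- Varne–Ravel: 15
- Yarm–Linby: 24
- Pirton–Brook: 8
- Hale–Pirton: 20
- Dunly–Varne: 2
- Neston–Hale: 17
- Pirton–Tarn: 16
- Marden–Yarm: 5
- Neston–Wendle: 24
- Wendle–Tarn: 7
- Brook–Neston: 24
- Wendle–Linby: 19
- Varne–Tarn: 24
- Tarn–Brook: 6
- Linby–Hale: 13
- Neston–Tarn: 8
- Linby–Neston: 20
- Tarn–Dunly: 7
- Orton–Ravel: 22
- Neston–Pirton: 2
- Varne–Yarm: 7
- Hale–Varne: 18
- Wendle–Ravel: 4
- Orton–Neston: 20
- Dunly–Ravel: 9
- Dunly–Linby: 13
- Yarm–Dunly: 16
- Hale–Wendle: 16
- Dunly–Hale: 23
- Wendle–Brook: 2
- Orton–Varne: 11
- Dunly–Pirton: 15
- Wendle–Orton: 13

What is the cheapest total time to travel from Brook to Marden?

Shortest distances from Brook:
Brook: 0
Wendle: 2  (via Brook)
Tarn: 6  (via Brook)
Ravel: 6  (via Wendle)
Pirton: 8  (via Brook)
Neston: 10  (via Pirton)
Dunly: 13  (via Tarn)
Orton: 15  (via Wendle)
Varne: 15  (via Dunly)
Yarm: 18  (via Tarn)
Hale: 18  (via Wendle)
Linby: 21  (via Wendle)
Marden: 23  (via Yarm)
Shortest route: Brook → Tarn → Yarm → Marden = 23 min.

23 min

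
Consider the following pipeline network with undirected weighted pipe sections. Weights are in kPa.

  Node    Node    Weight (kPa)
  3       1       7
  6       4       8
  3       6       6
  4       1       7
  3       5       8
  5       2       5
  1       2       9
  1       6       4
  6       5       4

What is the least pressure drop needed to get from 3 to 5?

Candidate routes:
3 → 5: 8 = 8
3 → 6 → 5: 6+4 = 10
3 → 1 → 6 → 5: 7+4+4 = 15
The minimum is 8 kPa via 3 → 5.

8 kPa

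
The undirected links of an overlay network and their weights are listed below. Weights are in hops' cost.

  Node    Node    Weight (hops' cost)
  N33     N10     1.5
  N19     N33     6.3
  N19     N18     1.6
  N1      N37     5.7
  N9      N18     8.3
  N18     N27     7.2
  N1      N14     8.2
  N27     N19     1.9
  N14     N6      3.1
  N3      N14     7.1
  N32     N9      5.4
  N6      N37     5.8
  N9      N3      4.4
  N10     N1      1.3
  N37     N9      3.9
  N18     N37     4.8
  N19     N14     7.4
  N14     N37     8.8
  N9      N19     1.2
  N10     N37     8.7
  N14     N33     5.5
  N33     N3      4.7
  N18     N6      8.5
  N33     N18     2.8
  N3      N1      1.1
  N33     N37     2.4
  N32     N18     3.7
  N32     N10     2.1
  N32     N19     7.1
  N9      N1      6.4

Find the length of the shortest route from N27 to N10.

7.8 hops' cost

Candidate routes:
N27 → N19 → N33 → N10: 1.9+6.3+1.5 = 9.7
N27 → N19 → N9 → N3 → N1 → N10: 1.9+1.2+4.4+1.1+1.3 = 9.9
N27 → N19 → N18 → N33 → N10: 1.9+1.6+2.8+1.5 = 7.8
N27 → N19 → N18 → N32 → N10: 1.9+1.6+3.7+2.1 = 9.3
Cheapest is N27 → N19 → N18 → N33 → N10 at 7.8 hops' cost.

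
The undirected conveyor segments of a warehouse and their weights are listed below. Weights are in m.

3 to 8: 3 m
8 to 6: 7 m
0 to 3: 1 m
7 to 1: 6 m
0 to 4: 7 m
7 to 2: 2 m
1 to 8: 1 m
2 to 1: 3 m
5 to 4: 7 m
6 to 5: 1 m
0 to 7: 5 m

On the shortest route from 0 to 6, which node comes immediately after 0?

3

Candidate routes:
0–3–8–6: 1+3+7 = 11
0–7–2–1–8–6: 5+2+3+1+7 = 18
0–4–5–6: 7+7+1 = 15
Cheapest is 0–3–8–6 at 11 m.
So from 0 the first move is to 3.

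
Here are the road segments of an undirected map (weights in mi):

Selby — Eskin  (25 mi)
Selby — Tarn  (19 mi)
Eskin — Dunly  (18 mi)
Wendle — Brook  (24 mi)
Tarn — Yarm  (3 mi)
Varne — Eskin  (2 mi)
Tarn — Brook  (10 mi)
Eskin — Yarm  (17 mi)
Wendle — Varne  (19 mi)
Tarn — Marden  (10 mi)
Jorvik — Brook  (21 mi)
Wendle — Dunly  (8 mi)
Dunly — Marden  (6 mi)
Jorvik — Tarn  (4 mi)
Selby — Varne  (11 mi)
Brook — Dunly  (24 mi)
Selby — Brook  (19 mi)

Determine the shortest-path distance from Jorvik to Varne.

Shortest distances from Jorvik:
Jorvik: 0
Tarn: 4  (via Jorvik)
Yarm: 7  (via Tarn)
Marden: 14  (via Tarn)
Brook: 14  (via Tarn)
Dunly: 20  (via Marden)
Selby: 23  (via Tarn)
Eskin: 24  (via Yarm)
Varne: 26  (via Eskin)
Shortest route: Jorvik–Tarn–Yarm–Eskin–Varne = 26 mi.

26 mi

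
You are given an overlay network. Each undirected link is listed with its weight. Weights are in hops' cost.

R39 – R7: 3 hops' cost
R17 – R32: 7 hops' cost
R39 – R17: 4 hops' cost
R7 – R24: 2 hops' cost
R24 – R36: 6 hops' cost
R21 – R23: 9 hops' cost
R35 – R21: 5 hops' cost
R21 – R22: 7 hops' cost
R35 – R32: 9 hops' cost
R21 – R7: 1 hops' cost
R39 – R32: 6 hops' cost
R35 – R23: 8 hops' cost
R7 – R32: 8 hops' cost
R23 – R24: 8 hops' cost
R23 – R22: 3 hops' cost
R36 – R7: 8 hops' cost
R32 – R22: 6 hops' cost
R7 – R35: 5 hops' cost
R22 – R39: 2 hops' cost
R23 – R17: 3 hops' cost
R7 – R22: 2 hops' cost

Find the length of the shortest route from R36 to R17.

Settle nodes by increasing distance from R36:
R36: 0
R24: 6  (via R36)
R7: 8  (via R36)
R21: 9  (via R7)
R22: 10  (via R7)
R39: 11  (via R7)
R23: 13  (via R22)
R35: 13  (via R7)
R17: 15  (via R39)
Shortest route: R36 → R7 → R39 → R17 = 15 hops' cost.

15 hops' cost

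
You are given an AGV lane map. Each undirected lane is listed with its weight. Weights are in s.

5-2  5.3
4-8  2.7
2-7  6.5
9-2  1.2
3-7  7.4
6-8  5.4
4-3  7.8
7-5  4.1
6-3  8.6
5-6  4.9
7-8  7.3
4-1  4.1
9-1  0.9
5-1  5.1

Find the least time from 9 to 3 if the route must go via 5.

Shortest 9→5: 9–1–5 = 6
Best 5 to 3: 5–7–3 costing 11.5
Total via 5: 6 + 11.5 = 17.5 s.

17.5 s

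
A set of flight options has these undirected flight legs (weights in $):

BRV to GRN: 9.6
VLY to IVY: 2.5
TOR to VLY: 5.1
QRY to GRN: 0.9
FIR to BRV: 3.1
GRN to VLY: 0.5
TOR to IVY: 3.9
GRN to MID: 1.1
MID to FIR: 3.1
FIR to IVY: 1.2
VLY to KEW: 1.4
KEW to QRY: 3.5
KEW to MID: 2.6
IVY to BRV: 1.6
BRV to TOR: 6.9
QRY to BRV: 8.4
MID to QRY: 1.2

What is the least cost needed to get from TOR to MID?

$6.7

Settle nodes by increasing distance from TOR:
TOR: 0
IVY: 3.9  (via TOR)
VLY: 5.1  (via TOR)
FIR: 5.1  (via IVY)
BRV: 5.5  (via IVY)
GRN: 5.6  (via VLY)
KEW: 6.5  (via VLY)
QRY: 6.5  (via GRN)
MID: 6.7  (via GRN)
Shortest route: TOR–VLY–GRN–MID = $6.7.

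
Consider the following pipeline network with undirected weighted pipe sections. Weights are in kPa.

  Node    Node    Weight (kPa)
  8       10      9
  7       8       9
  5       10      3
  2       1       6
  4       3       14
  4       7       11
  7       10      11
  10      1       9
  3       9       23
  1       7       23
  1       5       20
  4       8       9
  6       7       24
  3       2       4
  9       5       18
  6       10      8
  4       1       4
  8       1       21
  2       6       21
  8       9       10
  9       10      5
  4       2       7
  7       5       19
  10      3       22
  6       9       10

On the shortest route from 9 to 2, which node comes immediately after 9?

10

Candidate routes:
9–8–4–2: 10+9+7 = 26
9–10–1–2: 5+9+6 = 20
9–10–1–4–2: 5+9+4+7 = 25
Cheapest is 9–10–1–2 at 20 kPa.
So from 9 the first move is to 10.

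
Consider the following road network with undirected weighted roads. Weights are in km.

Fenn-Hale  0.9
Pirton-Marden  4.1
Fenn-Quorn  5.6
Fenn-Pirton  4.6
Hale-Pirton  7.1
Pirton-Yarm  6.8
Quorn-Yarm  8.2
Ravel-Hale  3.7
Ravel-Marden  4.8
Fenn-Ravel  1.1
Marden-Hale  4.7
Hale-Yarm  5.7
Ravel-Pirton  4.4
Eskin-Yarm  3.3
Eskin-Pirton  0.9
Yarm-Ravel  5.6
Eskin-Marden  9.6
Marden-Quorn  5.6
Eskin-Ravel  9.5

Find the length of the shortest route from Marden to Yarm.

Compare a few routes:
Marden–Ravel–Yarm: 4.8+5.6 = 10.4
Marden–Pirton–Eskin–Yarm: 4.1+0.9+3.3 = 8.3
The minimum is 8.3 km via Marden–Pirton–Eskin–Yarm.

8.3 km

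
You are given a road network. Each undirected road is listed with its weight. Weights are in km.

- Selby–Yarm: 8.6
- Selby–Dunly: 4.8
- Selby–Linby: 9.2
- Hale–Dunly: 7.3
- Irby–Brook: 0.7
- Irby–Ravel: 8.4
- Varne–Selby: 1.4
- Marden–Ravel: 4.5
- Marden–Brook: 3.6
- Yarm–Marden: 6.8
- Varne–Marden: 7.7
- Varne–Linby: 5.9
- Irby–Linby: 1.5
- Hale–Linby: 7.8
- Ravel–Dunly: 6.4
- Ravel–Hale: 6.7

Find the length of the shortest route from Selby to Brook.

Enumerating some paths:
Selby → Linby → Irby → Brook: 9.2+1.5+0.7 = 11.4
Selby → Varne → Linby → Irby → Brook: 1.4+5.9+1.5+0.7 = 9.5
The minimum is 9.5 km via Selby → Varne → Linby → Irby → Brook.

9.5 km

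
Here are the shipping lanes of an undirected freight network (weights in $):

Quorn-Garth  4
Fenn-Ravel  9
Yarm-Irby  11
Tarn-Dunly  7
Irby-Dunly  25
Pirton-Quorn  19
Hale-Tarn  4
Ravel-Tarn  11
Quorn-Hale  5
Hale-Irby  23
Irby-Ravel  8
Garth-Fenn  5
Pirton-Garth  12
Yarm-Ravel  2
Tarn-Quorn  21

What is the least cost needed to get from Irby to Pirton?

Shortest distances from Irby:
Irby: 0
Ravel: 8  (via Irby)
Yarm: 10  (via Ravel)
Fenn: 17  (via Ravel)
Tarn: 19  (via Ravel)
Garth: 22  (via Fenn)
Hale: 23  (via Irby)
Dunly: 25  (via Irby)
Quorn: 26  (via Garth)
Pirton: 34  (via Garth)
Shortest route: Irby → Ravel → Fenn → Garth → Pirton = $34.

$34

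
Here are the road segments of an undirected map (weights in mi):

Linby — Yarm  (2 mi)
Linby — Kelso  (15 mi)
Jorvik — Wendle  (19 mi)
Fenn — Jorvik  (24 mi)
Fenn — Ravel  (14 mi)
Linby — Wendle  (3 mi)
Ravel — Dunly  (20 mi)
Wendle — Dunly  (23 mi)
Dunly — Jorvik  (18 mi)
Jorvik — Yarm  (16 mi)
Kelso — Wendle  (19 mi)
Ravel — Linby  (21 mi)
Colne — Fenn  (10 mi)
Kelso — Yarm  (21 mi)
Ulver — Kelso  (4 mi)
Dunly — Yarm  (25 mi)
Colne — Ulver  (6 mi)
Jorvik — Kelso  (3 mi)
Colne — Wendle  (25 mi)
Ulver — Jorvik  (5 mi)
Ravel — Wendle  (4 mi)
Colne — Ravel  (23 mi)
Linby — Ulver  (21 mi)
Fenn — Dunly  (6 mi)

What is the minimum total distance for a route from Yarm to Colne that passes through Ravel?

32 mi

Shortest Yarm→Ravel: Yarm–Linby–Wendle–Ravel = 9
Best Ravel to Colne: Ravel–Colne costing 23
Total via Ravel: 9 + 23 = 32 mi.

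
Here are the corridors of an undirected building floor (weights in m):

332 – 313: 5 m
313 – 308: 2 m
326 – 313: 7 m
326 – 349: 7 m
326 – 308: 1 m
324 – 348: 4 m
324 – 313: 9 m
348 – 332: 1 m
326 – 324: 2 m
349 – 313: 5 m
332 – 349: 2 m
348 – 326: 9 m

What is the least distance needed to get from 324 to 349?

7 m

Compare a few routes:
324 - 348 - 332 - 349: 4+1+2 = 7
324 - 326 - 308 - 313 - 349: 2+1+2+5 = 10
324 - 326 - 349: 2+7 = 9
Cheapest is 324 - 348 - 332 - 349 at 7 m.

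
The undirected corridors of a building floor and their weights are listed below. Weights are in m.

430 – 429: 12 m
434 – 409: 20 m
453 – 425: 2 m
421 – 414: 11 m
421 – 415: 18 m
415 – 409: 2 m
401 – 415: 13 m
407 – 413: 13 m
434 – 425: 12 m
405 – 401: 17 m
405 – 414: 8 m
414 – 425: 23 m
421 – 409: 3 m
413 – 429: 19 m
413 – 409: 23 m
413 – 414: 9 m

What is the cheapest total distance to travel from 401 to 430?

65 m

Candidate routes:
401 → 415 → 409 → 413 → 429 → 430: 13+2+23+19+12 = 69
401 → 415 → 409 → 421 → 414 → 413 → 429 → 430: 13+2+3+11+9+19+12 = 69
401 → 405 → 414 → 413 → 429 → 430: 17+8+9+19+12 = 65
The minimum is 65 m via 401 → 405 → 414 → 413 → 429 → 430.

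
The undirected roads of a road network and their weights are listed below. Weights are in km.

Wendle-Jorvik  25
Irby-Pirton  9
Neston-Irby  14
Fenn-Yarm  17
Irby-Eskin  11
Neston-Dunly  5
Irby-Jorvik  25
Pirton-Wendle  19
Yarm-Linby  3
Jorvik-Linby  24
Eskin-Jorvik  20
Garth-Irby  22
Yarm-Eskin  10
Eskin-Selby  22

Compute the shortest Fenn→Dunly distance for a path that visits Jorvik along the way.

88 km

Shortest Fenn→Jorvik: Fenn → Yarm → Linby → Jorvik = 44
Shortest Jorvik→Dunly: Jorvik → Irby → Neston → Dunly = 44
Total via Jorvik: 44 + 44 = 88 km.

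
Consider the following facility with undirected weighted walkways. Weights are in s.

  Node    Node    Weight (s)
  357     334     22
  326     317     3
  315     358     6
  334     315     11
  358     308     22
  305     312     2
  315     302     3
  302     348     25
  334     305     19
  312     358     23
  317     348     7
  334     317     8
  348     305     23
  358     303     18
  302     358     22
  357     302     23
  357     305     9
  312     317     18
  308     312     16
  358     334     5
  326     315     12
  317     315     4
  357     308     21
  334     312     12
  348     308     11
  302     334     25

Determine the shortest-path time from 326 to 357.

32 s

Enumerating some paths:
326–317–315–302–357: 3+4+3+23 = 33
326–317–312–305–357: 3+18+2+9 = 32
326–317–334–357: 3+8+22 = 33
The minimum is 32 s via 326–317–312–305–357.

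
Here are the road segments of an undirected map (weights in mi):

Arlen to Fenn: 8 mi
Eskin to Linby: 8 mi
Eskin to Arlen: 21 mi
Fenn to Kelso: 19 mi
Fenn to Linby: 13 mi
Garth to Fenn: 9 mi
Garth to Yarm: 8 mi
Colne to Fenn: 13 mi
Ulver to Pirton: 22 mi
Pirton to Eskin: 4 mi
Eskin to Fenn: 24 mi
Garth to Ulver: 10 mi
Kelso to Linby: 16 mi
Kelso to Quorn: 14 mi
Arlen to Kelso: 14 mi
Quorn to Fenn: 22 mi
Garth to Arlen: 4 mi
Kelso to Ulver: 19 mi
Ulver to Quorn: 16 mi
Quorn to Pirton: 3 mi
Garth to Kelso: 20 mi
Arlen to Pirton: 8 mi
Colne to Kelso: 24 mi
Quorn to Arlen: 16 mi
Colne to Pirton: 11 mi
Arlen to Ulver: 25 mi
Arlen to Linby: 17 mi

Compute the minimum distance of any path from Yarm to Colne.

30 mi

Compare a few routes:
Yarm - Garth - Fenn - Colne: 8+9+13 = 30
Yarm - Garth - Arlen - Pirton - Colne: 8+4+8+11 = 31
The minimum is 30 mi via Yarm - Garth - Fenn - Colne.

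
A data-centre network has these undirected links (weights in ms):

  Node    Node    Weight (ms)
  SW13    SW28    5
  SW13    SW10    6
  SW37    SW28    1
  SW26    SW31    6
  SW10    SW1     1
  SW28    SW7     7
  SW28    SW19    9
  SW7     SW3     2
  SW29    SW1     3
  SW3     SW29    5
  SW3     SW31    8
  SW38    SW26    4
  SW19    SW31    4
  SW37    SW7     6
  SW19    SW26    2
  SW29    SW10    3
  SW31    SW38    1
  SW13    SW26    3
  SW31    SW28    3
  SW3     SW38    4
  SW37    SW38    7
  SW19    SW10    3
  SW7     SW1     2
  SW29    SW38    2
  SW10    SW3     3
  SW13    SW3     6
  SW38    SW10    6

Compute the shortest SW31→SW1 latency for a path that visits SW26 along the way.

Shortest SW31→SW26: SW31 → SW38 → SW26 = 5
Shortest SW26→SW1: SW26 → SW19 → SW10 → SW1 = 6
Total via SW26: 5 + 6 = 11 ms.

11 ms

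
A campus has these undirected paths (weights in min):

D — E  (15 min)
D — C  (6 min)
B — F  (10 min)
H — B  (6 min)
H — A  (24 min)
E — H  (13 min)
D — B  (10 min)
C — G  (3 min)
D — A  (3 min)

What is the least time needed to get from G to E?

Running Dijkstra from G:
G: 0
C: 3  (via G)
D: 9  (via C)
A: 12  (via D)
B: 19  (via D)
E: 24  (via D)
Shortest route: G–C–D–E = 24 min.

24 min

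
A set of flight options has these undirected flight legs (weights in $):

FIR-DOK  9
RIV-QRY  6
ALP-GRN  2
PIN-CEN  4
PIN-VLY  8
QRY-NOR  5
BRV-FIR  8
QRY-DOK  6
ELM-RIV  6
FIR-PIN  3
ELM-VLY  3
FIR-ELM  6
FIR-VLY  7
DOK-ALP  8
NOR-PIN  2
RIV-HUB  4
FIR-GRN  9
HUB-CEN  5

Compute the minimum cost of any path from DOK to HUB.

Settle nodes by increasing distance from DOK:
DOK: 0
QRY: 6  (via DOK)
ALP: 8  (via DOK)
FIR: 9  (via DOK)
GRN: 10  (via ALP)
NOR: 11  (via QRY)
RIV: 12  (via QRY)
PIN: 12  (via FIR)
ELM: 15  (via FIR)
HUB: 16  (via RIV)
Shortest route: DOK → QRY → RIV → HUB = $16.

$16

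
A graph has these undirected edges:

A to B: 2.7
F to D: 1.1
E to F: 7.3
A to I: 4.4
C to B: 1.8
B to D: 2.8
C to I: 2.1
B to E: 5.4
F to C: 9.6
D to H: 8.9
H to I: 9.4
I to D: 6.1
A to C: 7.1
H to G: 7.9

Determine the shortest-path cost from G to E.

25

Running Dijkstra from G:
G: 0
H: 7.9  (via G)
D: 16.8  (via H)
I: 17.3  (via H)
F: 17.9  (via D)
C: 19.4  (via I)
B: 19.6  (via D)
A: 21.7  (via I)
E: 25  (via B)
Shortest route: G → H → D → B → E = 25.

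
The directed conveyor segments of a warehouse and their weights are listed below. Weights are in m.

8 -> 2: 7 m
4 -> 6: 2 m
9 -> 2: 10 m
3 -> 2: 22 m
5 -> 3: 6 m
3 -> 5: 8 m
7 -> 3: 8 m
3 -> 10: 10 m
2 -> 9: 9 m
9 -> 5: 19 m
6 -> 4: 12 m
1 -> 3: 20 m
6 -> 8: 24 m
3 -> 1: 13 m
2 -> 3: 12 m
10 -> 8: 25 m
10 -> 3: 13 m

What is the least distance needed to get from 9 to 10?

32 m

Running Dijkstra from 9:
9: 0
2: 10  (via 9)
5: 19  (via 9)
3: 22  (via 2)
10: 32  (via 3)
Shortest route: 9–2–3–10 = 32 m.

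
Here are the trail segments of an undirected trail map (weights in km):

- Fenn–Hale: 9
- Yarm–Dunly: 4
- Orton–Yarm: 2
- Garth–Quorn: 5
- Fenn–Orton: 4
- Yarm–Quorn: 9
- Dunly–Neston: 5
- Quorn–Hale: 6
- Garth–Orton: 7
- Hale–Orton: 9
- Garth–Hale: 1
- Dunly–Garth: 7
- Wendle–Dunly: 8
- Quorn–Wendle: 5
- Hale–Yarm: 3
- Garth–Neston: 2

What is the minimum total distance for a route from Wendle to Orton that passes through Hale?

16 km

Shortest Wendle→Hale: Wendle–Quorn–Hale = 11
Shortest Hale→Orton: Hale–Yarm–Orton = 5
Total via Hale: 11 + 5 = 16 km.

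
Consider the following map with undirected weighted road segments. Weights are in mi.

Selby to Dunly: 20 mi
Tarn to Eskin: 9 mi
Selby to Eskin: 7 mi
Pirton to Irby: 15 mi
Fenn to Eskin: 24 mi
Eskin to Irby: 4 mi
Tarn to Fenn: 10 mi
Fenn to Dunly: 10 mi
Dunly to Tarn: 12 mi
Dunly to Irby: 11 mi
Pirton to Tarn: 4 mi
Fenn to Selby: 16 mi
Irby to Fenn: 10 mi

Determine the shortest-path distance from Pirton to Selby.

Candidate routes:
Pirton → Irby → Eskin → Selby: 15+4+7 = 26
Pirton → Tarn → Eskin → Selby: 4+9+7 = 20
Pirton → Tarn → Fenn → Selby: 4+10+16 = 30
Pirton → Tarn → Fenn → Irby → Eskin → Selby: 4+10+10+4+7 = 35
The minimum is 20 mi via Pirton → Tarn → Eskin → Selby.

20 mi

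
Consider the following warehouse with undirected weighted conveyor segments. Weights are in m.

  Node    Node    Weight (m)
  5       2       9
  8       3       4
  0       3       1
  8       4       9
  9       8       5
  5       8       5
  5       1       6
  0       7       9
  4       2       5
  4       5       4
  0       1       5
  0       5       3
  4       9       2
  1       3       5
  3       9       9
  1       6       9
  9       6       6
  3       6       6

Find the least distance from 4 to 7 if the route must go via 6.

24 m

Best 4 to 6: 4 → 9 → 6 costing 8
Shortest 6→7: 6 → 3 → 0 → 7 = 16
Total via 6: 8 + 16 = 24 m.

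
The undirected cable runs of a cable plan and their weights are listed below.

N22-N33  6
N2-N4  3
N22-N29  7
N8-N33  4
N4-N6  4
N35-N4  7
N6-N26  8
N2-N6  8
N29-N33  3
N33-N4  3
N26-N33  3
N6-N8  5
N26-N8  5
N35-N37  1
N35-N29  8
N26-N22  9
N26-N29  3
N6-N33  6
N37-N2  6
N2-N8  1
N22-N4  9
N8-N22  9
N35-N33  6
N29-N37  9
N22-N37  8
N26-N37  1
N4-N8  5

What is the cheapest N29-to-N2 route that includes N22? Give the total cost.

17

Shortest N29→N22: N29–N22 = 7
Best N22 to N2: N22–N8–N2 costing 10
Total via N22: 7 + 10 = 17.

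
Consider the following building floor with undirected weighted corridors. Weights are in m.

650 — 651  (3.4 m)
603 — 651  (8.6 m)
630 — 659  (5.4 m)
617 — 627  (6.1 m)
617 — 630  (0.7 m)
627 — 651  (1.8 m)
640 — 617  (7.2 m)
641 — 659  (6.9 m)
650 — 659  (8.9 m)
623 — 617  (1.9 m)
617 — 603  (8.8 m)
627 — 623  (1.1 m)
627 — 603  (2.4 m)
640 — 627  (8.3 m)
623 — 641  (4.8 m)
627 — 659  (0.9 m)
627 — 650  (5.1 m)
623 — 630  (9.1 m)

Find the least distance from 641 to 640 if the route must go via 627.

14.2 m

Best 641 to 627: 641 → 623 → 627 costing 5.9
Shortest 627→640: 627 → 640 = 8.3
Total via 627: 5.9 + 8.3 = 14.2 m.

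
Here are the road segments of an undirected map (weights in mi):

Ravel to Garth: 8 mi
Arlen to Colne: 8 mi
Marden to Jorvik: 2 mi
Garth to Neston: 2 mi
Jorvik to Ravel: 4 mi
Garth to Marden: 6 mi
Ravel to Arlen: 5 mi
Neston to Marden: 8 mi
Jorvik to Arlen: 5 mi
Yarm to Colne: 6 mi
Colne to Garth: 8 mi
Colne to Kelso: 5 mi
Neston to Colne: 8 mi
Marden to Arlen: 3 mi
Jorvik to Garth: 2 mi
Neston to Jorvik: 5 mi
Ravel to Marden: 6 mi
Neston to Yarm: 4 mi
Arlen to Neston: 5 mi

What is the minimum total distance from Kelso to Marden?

Shortest distances from Kelso:
Kelso: 0
Colne: 5  (via Kelso)
Yarm: 11  (via Colne)
Arlen: 13  (via Colne)
Neston: 13  (via Colne)
Garth: 13  (via Colne)
Jorvik: 15  (via Garth)
Marden: 16  (via Arlen)
Shortest route: Kelso–Colne–Arlen–Marden = 16 mi.

16 mi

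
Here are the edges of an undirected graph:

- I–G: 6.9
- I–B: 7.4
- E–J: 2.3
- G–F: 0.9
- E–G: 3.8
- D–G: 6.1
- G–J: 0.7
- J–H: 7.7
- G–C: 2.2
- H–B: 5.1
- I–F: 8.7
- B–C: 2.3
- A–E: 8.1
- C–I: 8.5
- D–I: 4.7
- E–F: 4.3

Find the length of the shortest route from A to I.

Candidate routes:
A → E → G → I: 8.1+3.8+6.9 = 18.8
A → E → J → G → I: 8.1+2.3+0.7+6.9 = 18
A → E → J → G → F → I: 8.1+2.3+0.7+0.9+8.7 = 20.7
A → E → F → G → I: 8.1+4.3+0.9+6.9 = 20.2
The minimum is 18 via A → E → J → G → I.

18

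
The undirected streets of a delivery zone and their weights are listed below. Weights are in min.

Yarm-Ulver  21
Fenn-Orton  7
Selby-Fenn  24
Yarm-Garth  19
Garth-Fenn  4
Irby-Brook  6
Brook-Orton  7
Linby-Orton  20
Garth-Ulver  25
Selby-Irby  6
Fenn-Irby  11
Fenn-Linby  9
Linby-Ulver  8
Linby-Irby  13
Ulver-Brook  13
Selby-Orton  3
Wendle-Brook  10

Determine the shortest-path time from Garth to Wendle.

Shortest distances from Garth:
Garth: 0
Fenn: 4  (via Garth)
Orton: 11  (via Fenn)
Linby: 13  (via Fenn)
Selby: 14  (via Orton)
Irby: 15  (via Fenn)
Brook: 18  (via Orton)
Yarm: 19  (via Garth)
Ulver: 21  (via Linby)
Wendle: 28  (via Brook)
Shortest route: Garth → Fenn → Orton → Brook → Wendle = 28 min.

28 min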